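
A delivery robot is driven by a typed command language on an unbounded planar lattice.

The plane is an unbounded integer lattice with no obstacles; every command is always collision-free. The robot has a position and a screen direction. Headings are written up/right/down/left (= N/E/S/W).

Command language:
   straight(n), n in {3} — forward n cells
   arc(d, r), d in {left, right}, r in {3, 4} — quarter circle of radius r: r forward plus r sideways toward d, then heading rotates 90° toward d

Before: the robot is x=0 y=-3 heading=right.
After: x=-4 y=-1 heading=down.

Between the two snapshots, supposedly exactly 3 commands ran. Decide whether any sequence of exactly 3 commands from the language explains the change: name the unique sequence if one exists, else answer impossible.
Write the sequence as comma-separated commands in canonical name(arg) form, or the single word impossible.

key: cell and facing (now S) both changed — the 3 commands mix motion and turning
initial: x=0 y=-3 heading=right
step 1 (arc(left, 3)): x=3 y=0 heading=up
step 2 (arc(left, 3)): x=0 y=3 heading=left
step 3 (arc(left, 4)): x=-4 y=-1 heading=down
no rival 3-sequence matches.

arc(left, 3), arc(left, 3), arc(left, 4)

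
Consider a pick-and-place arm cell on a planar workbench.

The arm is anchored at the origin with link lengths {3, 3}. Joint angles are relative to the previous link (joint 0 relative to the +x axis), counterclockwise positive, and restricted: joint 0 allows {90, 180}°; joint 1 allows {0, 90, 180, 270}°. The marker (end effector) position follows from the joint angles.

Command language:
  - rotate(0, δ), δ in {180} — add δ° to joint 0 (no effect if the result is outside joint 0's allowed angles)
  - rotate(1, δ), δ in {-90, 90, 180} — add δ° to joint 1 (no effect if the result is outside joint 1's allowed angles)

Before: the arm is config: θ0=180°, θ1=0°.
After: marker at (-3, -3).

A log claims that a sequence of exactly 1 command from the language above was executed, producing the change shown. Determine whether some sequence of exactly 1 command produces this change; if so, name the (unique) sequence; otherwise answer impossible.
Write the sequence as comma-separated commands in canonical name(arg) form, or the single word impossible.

begin: config: θ0=180°, θ1=0°
1. rotate(1, 90) → config: θ0=180°, θ1=90°
no rival 1-sequence matches.

rotate(1, 90)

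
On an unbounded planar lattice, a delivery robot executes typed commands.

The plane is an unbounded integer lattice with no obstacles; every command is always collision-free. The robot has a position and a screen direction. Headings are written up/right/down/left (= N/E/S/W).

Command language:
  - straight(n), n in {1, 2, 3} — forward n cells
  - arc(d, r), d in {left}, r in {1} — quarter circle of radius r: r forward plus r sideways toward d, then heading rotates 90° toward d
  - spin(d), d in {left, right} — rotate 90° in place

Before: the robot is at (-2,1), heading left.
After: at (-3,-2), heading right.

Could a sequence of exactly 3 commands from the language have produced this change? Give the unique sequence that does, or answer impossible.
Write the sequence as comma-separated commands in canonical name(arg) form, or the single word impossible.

key: order matters: swapping arc(left, 1) and spin(left) lands elsewhere
initial: at (-2,1), heading left
1. arc(left, 1) → at (-3,0), heading down
2. straight(2) → at (-3,-2), heading down
3. spin(left) → at (-3,-2), heading right
all 216 alternatives checked — unique.

arc(left, 1), straight(2), spin(left)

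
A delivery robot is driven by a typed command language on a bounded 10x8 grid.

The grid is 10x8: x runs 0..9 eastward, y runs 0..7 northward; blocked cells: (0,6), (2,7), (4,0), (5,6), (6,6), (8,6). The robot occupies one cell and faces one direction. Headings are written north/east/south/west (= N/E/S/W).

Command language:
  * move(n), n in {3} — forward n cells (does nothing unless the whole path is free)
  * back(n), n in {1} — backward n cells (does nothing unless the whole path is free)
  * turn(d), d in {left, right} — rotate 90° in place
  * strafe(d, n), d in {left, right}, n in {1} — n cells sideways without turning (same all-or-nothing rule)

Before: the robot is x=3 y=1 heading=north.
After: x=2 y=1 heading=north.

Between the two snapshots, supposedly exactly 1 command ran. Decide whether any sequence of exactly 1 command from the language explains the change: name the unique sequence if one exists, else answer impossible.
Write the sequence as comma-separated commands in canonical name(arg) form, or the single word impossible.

key: heading stays N — the single command does not turn
t0: x=3 y=1 heading=north
1. strafe(left, 1) → x=2 y=1 heading=north
no rival 1-sequence matches.

strafe(left, 1)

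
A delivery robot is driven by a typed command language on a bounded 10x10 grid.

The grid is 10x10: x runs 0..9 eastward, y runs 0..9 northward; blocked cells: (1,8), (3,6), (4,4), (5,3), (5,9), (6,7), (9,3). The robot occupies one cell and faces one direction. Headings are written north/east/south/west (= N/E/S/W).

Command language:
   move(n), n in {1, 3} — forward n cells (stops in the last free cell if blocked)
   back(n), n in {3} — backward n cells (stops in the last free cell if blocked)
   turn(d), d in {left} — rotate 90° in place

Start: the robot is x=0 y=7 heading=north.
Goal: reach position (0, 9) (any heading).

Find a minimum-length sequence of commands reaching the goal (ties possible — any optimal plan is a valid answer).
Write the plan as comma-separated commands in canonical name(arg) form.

move(3)

from: x=0 y=7 heading=north
[1] after move(3): x=0 y=9 heading=north
no 0-step plan works, so 1 is optimal.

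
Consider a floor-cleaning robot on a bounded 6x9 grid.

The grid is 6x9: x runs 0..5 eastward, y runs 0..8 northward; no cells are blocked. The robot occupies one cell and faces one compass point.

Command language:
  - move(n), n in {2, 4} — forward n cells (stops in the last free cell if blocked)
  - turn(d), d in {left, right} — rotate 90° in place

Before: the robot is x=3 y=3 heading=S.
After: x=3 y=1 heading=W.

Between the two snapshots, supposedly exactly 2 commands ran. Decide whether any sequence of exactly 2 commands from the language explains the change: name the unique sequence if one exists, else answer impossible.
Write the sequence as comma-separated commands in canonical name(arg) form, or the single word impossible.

move(2), turn(right)

key: position moved to (3,1) AND the heading swung to W — translation plus rotation needed
start: x=3 y=3 heading=S
t=1 move(2) ⇒ x=3 y=1 heading=S
t=2 turn(right) ⇒ x=3 y=1 heading=W
no other 2-command option fits: unique.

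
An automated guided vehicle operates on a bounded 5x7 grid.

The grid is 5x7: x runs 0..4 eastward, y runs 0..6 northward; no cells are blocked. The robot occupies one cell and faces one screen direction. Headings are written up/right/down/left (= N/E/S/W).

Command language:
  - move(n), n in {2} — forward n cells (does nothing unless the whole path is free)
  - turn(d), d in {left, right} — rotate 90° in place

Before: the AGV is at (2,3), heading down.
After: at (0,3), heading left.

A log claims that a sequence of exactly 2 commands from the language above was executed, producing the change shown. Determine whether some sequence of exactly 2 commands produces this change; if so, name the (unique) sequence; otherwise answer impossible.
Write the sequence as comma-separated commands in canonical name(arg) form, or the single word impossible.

key: position moved to (0,3) AND the heading swung to W — translation plus rotation needed
from: at (2,3), heading down
1. turn(right) → at (2,3), heading left
2. move(2) → at (0,3), heading left
all 9 alternatives checked — unique.

turn(right), move(2)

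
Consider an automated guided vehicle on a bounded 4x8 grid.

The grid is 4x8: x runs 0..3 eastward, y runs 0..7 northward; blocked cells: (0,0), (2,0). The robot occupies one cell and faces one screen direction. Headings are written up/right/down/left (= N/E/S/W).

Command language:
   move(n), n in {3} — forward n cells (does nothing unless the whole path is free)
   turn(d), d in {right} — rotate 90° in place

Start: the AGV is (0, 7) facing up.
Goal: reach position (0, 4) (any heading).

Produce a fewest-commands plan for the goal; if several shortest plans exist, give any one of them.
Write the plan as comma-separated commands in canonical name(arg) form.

t0: (0, 7) facing up
1. turn(right) → (0, 7) facing right
2. turn(right) → (0, 7) facing down
3. move(3) → (0, 4) facing down
minimal: 3 command(s), checked below 3.

turn(right), turn(right), move(3)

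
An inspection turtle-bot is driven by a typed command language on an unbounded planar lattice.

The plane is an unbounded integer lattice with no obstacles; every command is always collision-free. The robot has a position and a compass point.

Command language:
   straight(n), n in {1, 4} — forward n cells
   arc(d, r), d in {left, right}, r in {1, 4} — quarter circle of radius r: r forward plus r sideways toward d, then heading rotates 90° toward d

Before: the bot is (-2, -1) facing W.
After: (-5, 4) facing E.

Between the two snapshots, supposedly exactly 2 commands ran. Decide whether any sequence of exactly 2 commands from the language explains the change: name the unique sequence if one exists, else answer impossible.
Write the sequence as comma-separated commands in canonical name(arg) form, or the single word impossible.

key: running arc(right, 1) before arc(right, 4) would end elsewhere — order is forced
initial: (-2, -1) facing W
[1] after arc(right, 4): (-6, 3) facing N
[2] after arc(right, 1): (-5, 4) facing E
uniquely the one of 36 2-step routes that fits.

arc(right, 4), arc(right, 1)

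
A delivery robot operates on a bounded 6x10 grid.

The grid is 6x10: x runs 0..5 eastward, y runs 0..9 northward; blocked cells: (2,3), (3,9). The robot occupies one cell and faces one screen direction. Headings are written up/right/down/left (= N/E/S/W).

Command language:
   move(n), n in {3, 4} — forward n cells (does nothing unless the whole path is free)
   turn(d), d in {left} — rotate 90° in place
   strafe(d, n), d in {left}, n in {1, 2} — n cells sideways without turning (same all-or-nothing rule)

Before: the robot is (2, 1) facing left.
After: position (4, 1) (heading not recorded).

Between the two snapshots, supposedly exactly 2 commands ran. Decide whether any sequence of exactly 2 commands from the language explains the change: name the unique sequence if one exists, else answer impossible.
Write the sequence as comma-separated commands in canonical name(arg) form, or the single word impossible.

turn(left), strafe(left, 2)

key: running strafe(left, 2) before turn(left) would end elsewhere — order is forced
from: (2, 1) facing left
1. turn(left) → (2, 1) facing down
2. strafe(left, 2) → (4, 1) facing down
no other 2-command option fits: unique.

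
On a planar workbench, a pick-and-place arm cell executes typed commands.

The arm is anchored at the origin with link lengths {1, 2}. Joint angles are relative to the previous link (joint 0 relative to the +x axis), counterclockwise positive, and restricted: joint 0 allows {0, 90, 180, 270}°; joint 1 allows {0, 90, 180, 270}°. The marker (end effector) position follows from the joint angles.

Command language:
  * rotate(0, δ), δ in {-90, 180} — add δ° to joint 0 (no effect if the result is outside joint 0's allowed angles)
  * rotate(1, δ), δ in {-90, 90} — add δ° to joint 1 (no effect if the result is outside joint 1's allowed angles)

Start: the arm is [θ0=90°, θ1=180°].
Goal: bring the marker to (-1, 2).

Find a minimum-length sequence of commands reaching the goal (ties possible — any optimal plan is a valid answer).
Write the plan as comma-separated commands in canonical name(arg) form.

start: [θ0=90°, θ1=180°]
step 1 (rotate(1, 90)): [θ0=90°, θ1=270°]
step 2 (rotate(0, -90)): [θ0=0°, θ1=270°]
step 3 (rotate(0, 180)): [θ0=180°, θ1=270°]
minimal: 3 command(s), checked below 3.

rotate(1, 90), rotate(0, -90), rotate(0, 180)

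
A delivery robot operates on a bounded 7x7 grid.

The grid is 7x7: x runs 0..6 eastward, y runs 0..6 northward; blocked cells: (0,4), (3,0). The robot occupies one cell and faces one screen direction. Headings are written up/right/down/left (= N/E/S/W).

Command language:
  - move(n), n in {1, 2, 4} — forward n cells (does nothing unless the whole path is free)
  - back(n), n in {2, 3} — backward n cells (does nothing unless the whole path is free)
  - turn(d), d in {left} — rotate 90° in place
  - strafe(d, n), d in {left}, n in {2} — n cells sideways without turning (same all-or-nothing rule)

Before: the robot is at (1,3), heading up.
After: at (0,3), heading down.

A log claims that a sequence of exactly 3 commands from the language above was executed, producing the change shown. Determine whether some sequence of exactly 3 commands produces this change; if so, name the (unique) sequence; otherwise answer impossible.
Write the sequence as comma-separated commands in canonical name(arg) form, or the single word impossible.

turn(left), move(1), turn(left)

key: cell and facing (now S) both changed — the 3 commands mix motion and turning
start: at (1,3), heading up
1. turn(left) → at (1,3), heading left
2. move(1) → at (0,3), heading left
3. turn(left) → at (0,3), heading down
no rival 3-sequence matches.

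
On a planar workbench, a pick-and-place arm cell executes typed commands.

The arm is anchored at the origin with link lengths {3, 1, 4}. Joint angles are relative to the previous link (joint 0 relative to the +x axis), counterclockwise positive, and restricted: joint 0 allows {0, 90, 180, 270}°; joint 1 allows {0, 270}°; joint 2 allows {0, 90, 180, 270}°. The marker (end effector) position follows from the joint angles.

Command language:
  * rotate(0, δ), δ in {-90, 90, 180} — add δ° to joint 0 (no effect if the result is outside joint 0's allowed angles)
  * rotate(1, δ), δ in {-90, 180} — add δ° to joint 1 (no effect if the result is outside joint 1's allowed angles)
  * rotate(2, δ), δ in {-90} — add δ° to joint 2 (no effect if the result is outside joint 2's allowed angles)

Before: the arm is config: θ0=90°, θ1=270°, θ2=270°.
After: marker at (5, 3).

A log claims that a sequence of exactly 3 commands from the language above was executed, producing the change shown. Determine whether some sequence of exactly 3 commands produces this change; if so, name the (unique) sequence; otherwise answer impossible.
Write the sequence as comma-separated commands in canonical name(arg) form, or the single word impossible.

t0: config: θ0=90°, θ1=270°, θ2=270°
step 1 (rotate(2, -90)): config: θ0=90°, θ1=270°, θ2=180°
step 2 (rotate(2, -90)): config: θ0=90°, θ1=270°, θ2=90°
step 3 (rotate(2, -90)): config: θ0=90°, θ1=270°, θ2=0°
no other 3-command option fits: unique.

rotate(2, -90), rotate(2, -90), rotate(2, -90)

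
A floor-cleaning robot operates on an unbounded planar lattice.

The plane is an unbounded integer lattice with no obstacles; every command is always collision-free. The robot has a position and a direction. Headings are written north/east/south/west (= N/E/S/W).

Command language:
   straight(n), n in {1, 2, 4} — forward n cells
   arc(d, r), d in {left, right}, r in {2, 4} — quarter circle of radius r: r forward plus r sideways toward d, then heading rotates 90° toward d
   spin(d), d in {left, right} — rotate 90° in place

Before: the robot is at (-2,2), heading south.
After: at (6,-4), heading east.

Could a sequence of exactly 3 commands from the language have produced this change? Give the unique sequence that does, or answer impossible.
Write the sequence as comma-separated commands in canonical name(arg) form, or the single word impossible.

key: order matters: swapping straight(2) and straight(4) lands elsewhere
t0: at (-2,2), heading south
[1] after straight(2): at (-2,0), heading south
[2] after arc(left, 4): at (2,-4), heading east
[3] after straight(4): at (6,-4), heading east
no rival 3-sequence matches.

straight(2), arc(left, 4), straight(4)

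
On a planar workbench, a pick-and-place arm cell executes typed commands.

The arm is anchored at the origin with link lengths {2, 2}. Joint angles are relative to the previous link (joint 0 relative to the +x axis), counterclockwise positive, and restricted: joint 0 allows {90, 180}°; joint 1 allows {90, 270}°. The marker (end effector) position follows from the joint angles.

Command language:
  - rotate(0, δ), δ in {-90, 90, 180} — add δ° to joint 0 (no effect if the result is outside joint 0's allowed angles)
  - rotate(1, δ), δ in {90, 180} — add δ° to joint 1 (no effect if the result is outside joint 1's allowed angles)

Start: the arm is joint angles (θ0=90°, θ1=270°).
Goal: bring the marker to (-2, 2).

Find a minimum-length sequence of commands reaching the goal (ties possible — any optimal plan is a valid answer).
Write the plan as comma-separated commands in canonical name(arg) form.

rotate(0, 90)

t0: joint angles (θ0=90°, θ1=270°)
t=1 rotate(0, 90) ⇒ joint angles (θ0=180°, θ1=270°)
shorter routes all fall short; 1 is best.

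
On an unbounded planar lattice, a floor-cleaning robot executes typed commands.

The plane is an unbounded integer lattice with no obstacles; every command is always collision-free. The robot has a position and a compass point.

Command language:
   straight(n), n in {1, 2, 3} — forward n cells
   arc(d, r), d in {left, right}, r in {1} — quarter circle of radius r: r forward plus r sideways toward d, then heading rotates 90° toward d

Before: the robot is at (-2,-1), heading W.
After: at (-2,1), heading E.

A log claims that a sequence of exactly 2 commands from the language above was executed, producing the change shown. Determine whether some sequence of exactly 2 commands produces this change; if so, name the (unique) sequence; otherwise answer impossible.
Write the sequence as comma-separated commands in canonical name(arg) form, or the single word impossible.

key: position moved to (-2,1) AND the heading swung to E — translation plus rotation needed
begin: at (-2,-1), heading W
step 1 (arc(right, 1)): at (-3,0), heading N
step 2 (arc(right, 1)): at (-2,1), heading E
uniquely the one of 25 2-step routes that fits.

arc(right, 1), arc(right, 1)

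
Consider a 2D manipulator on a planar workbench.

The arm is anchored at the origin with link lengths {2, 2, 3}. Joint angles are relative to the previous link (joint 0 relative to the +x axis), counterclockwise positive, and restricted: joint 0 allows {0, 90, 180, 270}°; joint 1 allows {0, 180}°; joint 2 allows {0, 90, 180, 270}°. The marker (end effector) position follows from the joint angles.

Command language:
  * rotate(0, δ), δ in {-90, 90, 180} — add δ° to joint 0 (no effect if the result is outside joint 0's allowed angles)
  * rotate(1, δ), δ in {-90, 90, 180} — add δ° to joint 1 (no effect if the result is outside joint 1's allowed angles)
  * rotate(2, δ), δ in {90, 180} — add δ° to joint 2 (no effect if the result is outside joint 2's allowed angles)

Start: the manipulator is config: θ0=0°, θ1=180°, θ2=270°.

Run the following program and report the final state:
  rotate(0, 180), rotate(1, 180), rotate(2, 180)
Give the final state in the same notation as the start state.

initial: config: θ0=0°, θ1=180°, θ2=270°
1. rotate(0, 180) → config: θ0=180°, θ1=180°, θ2=270°
2. rotate(1, 180) → config: θ0=180°, θ1=0°, θ2=270°
3. rotate(2, 180) → config: θ0=180°, θ1=0°, θ2=90°

config: θ0=180°, θ1=0°, θ2=90°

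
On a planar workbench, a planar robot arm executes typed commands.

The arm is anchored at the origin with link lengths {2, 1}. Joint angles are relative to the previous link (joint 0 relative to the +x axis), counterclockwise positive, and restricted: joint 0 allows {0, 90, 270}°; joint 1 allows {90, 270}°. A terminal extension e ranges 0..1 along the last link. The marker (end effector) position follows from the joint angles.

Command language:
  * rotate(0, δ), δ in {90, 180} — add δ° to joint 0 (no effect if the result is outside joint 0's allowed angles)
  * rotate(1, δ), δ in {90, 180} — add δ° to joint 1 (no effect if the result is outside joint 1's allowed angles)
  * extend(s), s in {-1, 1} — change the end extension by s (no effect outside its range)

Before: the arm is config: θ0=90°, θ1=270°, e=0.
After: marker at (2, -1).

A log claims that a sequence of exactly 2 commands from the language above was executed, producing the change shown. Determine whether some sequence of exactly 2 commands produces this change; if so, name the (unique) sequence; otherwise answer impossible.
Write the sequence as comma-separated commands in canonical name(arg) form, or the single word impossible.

key: running rotate(0, 90) before rotate(0, 180) would end elsewhere — order is forced
t0: config: θ0=90°, θ1=270°, e=0
t=1 rotate(0, 180) ⇒ config: θ0=270°, θ1=270°, e=0
t=2 rotate(0, 90) ⇒ config: θ0=0°, θ1=270°, e=0
all 36 alternatives checked — unique.

rotate(0, 180), rotate(0, 90)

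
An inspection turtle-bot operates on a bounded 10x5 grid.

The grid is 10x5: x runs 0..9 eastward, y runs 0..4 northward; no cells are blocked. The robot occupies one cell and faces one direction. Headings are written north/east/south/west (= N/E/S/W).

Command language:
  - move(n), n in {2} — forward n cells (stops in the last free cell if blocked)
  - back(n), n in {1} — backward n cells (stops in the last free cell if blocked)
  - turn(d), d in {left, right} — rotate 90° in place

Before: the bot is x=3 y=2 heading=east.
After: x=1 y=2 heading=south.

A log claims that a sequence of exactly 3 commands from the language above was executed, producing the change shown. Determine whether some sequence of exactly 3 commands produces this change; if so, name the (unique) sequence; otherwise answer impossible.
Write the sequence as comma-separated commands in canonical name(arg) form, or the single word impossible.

back(1), back(1), turn(right)

key: position moved to (1,2) AND the heading swung to S — translation plus rotation needed
t0: x=3 y=2 heading=east
step 1 (back(1)): x=2 y=2 heading=east
step 2 (back(1)): x=1 y=2 heading=east
step 3 (turn(right)): x=1 y=2 heading=south
no other 3-command option fits: unique.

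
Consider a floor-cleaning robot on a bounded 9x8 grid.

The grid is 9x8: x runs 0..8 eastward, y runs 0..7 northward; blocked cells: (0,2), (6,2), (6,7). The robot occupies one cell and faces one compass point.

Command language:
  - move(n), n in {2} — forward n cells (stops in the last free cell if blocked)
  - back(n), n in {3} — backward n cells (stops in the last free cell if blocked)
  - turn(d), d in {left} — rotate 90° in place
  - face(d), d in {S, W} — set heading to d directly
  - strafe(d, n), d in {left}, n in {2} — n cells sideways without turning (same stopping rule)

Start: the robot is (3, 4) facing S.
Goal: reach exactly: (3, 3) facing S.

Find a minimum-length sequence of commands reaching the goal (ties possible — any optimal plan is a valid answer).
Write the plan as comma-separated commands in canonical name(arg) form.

from: (3, 4) facing S
[1] after back(3): (3, 7) facing S
[2] after move(2): (3, 5) facing S
[3] after move(2): (3, 3) facing S
no 2-step plan works, so 3 is optimal.

back(3), move(2), move(2)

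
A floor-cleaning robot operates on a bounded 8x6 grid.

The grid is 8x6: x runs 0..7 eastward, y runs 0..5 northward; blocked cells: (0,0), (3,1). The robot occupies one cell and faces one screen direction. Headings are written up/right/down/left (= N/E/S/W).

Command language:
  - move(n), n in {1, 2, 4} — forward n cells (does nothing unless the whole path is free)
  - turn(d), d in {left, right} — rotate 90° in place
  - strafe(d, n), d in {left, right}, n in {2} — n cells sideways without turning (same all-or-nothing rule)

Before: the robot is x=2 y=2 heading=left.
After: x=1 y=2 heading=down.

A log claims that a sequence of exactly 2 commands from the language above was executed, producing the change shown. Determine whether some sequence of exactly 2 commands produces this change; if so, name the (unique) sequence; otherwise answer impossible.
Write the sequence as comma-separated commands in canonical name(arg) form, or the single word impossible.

move(1), turn(left)

key: running turn(left) before move(1) would end elsewhere — order is forced
from: x=2 y=2 heading=left
[1] after move(1): x=1 y=2 heading=left
[2] after turn(left): x=1 y=2 heading=down
uniquely the one of 49 2-step routes that fits.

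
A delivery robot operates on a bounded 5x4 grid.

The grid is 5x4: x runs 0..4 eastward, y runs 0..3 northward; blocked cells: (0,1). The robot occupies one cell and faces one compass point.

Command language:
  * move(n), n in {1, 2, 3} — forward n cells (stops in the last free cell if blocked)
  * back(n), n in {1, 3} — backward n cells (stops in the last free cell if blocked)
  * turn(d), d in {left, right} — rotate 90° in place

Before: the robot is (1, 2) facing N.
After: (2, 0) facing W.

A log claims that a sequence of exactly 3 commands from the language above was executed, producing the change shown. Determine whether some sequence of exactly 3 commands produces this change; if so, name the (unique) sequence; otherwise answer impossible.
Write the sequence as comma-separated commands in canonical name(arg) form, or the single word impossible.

back(3), turn(left), back(1)

key: back(3) runs into the grid edge before its full distance
t0: (1, 2) facing N
t=1 back(3) ⇒ (1, 0) facing N
t=2 turn(left) ⇒ (1, 0) facing W
t=3 back(1) ⇒ (2, 0) facing W
no other 3-command option fits: unique.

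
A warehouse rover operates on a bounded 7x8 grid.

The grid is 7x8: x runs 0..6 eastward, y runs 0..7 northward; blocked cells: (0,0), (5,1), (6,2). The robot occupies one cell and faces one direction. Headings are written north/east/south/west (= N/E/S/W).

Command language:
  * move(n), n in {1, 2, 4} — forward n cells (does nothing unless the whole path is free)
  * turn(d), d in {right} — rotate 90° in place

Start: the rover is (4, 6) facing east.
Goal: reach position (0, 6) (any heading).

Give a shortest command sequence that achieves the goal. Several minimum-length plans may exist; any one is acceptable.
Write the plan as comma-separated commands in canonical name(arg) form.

t0: (4, 6) facing east
t=1 turn(right) ⇒ (4, 6) facing south
t=2 turn(right) ⇒ (4, 6) facing west
t=3 move(4) ⇒ (0, 6) facing west
nothing shorter than 3 reaches the goal.

turn(right), turn(right), move(4)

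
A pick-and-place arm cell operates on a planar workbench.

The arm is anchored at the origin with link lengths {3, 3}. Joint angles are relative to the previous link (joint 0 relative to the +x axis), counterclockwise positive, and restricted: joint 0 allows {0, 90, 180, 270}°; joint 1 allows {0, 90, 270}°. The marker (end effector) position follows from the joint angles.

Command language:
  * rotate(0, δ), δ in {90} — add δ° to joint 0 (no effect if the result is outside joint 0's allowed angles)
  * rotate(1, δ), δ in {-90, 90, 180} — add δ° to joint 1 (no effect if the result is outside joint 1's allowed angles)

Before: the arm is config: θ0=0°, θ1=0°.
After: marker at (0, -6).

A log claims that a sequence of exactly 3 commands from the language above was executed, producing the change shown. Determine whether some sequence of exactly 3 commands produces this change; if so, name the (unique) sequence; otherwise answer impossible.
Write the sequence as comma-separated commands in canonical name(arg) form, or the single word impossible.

begin: config: θ0=0°, θ1=0°
step 1 (rotate(0, 90)): config: θ0=90°, θ1=0°
step 2 (rotate(0, 90)): config: θ0=180°, θ1=0°
step 3 (rotate(0, 90)): config: θ0=270°, θ1=0°
no other 3-command option fits: unique.

rotate(0, 90), rotate(0, 90), rotate(0, 90)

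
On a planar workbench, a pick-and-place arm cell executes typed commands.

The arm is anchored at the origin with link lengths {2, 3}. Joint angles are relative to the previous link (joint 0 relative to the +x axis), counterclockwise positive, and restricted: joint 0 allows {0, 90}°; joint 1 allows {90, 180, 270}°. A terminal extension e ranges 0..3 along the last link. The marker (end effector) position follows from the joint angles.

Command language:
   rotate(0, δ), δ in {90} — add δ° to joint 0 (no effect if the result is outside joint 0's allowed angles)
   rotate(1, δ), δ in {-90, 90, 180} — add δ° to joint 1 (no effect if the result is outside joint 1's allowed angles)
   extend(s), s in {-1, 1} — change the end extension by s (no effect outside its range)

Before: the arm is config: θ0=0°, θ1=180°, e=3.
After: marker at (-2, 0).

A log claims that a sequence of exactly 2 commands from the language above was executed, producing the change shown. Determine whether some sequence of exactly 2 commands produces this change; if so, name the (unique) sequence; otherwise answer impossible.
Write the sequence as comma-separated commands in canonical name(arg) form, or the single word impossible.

from: config: θ0=0°, θ1=180°, e=3
step 1 (extend(-1)): config: θ0=0°, θ1=180°, e=2
step 2 (extend(-1)): config: θ0=0°, θ1=180°, e=1
all 36 alternatives checked — unique.

extend(-1), extend(-1)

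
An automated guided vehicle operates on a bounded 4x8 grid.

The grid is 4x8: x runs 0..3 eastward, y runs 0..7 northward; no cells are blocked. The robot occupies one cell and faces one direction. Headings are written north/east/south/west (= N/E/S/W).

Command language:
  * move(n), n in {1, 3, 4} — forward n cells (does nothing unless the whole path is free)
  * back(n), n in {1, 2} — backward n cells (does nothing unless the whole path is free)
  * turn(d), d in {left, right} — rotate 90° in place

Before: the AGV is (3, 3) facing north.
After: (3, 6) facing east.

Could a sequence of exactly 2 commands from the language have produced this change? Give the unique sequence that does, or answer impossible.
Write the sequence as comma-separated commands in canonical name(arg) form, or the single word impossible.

move(3), turn(right)

key: position moved to (3,6) AND the heading swung to E — translation plus rotation needed
start: (3, 3) facing north
step 1 (move(3)): (3, 6) facing north
step 2 (turn(right)): (3, 6) facing east
uniquely the one of 49 2-step routes that fits.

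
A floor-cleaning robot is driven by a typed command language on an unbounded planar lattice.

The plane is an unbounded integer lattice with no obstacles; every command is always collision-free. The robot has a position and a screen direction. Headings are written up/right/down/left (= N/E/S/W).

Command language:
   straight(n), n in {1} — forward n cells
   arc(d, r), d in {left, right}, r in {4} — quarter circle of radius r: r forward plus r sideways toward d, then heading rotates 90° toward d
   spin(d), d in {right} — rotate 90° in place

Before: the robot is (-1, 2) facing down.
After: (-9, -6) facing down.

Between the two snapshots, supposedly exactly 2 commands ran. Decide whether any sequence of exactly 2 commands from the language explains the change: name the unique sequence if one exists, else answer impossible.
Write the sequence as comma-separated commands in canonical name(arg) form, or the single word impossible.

key: heading stays S — rotations cancel among the 2 commands
initial: (-1, 2) facing down
step 1 (arc(right, 4)): (-5, -2) facing left
step 2 (arc(left, 4)): (-9, -6) facing down
uniquely the one of 16 2-step routes that fits.

arc(right, 4), arc(left, 4)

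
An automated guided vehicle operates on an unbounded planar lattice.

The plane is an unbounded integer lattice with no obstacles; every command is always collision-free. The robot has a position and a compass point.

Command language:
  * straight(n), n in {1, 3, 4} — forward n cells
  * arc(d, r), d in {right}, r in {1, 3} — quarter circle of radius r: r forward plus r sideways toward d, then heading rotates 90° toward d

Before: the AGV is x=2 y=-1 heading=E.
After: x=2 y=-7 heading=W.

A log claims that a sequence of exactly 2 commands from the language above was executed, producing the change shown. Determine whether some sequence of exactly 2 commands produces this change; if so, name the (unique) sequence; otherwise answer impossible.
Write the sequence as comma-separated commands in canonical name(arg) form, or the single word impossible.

key: cell and facing (now W) both changed — the 2 commands mix motion and turning
from: x=2 y=-1 heading=E
step 1 (arc(right, 3)): x=5 y=-4 heading=S
step 2 (arc(right, 3)): x=2 y=-7 heading=W
no rival 2-sequence matches.

arc(right, 3), arc(right, 3)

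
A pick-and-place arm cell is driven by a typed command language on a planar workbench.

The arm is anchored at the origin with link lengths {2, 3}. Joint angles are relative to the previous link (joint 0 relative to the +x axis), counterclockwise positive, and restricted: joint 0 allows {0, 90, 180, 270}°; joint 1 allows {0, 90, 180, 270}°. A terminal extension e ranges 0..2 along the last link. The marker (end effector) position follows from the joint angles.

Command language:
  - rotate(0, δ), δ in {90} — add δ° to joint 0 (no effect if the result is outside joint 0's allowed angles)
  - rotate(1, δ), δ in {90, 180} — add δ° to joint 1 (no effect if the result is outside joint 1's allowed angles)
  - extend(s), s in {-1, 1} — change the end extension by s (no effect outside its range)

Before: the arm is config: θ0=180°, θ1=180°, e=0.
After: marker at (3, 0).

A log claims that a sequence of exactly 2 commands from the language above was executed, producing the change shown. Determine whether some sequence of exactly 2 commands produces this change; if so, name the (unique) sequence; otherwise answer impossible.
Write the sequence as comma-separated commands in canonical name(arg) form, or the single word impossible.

extend(1), extend(1)

from: config: θ0=180°, θ1=180°, e=0
t=1 extend(1) ⇒ config: θ0=180°, θ1=180°, e=1
t=2 extend(1) ⇒ config: θ0=180°, θ1=180°, e=2
no other 2-command option fits: unique.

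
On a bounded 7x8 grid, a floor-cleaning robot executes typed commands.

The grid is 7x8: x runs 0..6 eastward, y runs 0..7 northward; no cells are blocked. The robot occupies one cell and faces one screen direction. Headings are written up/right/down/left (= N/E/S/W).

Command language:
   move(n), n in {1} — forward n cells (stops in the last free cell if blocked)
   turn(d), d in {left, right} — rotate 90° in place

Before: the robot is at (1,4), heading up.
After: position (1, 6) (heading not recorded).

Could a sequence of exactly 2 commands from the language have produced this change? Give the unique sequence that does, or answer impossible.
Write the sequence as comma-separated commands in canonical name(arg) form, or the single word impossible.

move(1), move(1)

initial: at (1,4), heading up
t=1 move(1) ⇒ at (1,5), heading up
t=2 move(1) ⇒ at (1,6), heading up
no rival 2-sequence matches.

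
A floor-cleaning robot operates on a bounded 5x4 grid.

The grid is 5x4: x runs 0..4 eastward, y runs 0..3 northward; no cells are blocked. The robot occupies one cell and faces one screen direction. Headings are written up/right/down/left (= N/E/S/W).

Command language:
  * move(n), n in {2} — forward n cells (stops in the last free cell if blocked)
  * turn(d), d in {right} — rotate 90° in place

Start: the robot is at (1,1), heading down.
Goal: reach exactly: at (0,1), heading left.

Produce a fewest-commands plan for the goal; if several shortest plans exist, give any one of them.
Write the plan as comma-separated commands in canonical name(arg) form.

turn(right), move(2)

initial: at (1,1), heading down
step 1 (turn(right)): at (1,1), heading left
step 2 (move(2)): at (0,1), heading left
shorter routes all fall short; 2 is best.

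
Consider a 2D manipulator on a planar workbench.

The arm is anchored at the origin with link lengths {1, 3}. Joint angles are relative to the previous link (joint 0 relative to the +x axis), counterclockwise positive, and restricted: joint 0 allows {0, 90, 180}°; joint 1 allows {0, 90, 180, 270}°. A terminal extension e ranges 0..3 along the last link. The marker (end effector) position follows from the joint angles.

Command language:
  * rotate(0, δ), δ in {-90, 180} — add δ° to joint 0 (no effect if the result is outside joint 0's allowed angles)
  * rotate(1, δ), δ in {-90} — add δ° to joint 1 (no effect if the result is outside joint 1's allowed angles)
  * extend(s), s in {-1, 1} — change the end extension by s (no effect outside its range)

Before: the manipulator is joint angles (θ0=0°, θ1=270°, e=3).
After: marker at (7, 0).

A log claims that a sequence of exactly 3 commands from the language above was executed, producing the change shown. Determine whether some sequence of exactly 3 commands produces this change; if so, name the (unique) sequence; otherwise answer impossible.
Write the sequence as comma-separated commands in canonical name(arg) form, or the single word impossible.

t0: joint angles (θ0=0°, θ1=270°, e=3)
t=1 rotate(1, -90) ⇒ joint angles (θ0=0°, θ1=180°, e=3)
t=2 rotate(1, -90) ⇒ joint angles (θ0=0°, θ1=90°, e=3)
t=3 rotate(1, -90) ⇒ joint angles (θ0=0°, θ1=0°, e=3)
no rival 3-sequence matches.

rotate(1, -90), rotate(1, -90), rotate(1, -90)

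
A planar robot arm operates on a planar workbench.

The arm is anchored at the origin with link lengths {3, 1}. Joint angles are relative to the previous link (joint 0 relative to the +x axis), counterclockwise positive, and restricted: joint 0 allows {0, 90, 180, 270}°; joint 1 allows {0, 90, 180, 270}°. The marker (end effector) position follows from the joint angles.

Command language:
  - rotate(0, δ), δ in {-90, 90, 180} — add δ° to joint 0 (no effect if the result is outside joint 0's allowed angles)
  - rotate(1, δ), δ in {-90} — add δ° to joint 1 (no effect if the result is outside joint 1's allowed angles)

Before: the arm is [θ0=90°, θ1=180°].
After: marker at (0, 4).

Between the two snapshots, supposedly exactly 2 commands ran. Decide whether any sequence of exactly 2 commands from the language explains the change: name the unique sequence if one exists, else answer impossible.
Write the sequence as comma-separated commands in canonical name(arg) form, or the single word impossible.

rotate(1, -90), rotate(1, -90)

initial: [θ0=90°, θ1=180°]
[1] after rotate(1, -90): [θ0=90°, θ1=90°]
[2] after rotate(1, -90): [θ0=90°, θ1=0°]
all 16 alternatives checked — unique.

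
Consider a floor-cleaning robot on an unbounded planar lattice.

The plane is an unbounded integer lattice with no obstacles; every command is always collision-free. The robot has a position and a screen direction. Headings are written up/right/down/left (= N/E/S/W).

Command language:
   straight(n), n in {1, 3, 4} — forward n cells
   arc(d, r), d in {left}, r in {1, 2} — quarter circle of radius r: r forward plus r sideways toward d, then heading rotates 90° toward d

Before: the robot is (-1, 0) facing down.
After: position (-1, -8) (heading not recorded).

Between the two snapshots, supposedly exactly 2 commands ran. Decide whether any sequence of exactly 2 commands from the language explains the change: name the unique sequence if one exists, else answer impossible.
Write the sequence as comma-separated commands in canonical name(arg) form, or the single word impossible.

straight(4), straight(4)

from: (-1, 0) facing down
[1] after straight(4): (-1, -4) facing down
[2] after straight(4): (-1, -8) facing down
uniquely the one of 25 2-step routes that fits.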